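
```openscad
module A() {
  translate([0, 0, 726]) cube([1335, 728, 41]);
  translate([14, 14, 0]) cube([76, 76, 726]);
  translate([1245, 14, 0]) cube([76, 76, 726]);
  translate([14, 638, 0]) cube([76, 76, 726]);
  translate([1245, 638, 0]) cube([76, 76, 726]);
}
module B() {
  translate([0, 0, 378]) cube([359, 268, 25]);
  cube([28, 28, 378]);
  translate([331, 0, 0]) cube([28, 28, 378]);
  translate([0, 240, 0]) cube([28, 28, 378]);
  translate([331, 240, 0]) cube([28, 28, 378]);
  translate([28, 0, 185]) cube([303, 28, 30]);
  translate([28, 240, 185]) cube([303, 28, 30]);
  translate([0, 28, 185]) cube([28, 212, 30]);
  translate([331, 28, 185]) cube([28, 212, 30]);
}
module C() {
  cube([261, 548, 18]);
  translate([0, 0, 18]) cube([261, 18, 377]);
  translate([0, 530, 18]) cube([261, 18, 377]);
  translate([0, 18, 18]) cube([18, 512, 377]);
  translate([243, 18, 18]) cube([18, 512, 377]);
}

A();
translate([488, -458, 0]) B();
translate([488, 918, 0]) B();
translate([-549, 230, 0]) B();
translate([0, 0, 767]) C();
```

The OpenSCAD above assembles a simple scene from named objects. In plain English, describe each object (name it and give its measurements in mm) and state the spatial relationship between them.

A is a table with a 1335×728 mm rectangular top, 41 mm thick, top surface at z = 767 mm, supported by four 76×76 mm square legs, each inset 14 mm from the nearest pair of top edges, running from the floor.

B is a four-legged stool. The seat is 359×268 mm, 25 mm thick, top at z = 403 mm. It stands on four square legs, each 28×28 mm in cross-section, from z = 0 to the seat underside, each flush with a corner of the seat. Four stretchers, 28 mm wide and 30 mm tall, connect adjacent legs with their undersides at z = 185 mm, each running between the inner faces of the legs it joins and aligned with the legs' outer faces on the other axis.

C is an open storage box with external size 261×548×395 mm and wall thickness 18 mm (the base is also 18 mm thick). The base covers the whole footprint; the four walls stand on the base, with the y-facing walls full-width and the x-facing walls fitting between their inner faces.

Three stools sit around the table at the −y, +y, −x sides. The open box is on top of the table.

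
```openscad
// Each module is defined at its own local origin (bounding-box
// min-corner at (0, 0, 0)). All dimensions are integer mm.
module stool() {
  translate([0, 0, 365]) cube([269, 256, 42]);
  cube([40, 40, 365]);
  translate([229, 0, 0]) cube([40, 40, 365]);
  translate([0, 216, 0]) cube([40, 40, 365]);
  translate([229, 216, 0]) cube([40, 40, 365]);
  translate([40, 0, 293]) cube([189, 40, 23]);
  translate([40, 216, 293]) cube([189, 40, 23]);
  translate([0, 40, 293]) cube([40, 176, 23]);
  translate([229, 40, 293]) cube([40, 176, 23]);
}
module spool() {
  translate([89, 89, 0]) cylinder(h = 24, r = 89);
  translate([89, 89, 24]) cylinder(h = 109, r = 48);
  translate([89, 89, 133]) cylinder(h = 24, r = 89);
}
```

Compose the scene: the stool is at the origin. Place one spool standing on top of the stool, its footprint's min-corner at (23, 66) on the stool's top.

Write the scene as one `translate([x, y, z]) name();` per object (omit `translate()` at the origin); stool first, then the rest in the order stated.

stool();
translate([23, 66, 407]) spool();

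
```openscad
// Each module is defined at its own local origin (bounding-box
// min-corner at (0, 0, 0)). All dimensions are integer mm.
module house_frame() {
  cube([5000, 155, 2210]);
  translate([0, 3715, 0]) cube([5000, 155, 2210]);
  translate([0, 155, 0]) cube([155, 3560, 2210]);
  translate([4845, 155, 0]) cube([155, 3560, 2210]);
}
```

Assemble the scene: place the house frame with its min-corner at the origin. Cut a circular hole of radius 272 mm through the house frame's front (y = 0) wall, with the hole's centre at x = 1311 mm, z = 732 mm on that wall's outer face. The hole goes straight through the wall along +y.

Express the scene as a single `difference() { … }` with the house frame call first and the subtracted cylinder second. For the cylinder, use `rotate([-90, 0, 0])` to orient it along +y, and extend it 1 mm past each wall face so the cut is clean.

difference() {
  house_frame();
  translate([1311, -1, 732]) rotate([-90, 0, 0]) cylinder(h = 157, r = 272);
}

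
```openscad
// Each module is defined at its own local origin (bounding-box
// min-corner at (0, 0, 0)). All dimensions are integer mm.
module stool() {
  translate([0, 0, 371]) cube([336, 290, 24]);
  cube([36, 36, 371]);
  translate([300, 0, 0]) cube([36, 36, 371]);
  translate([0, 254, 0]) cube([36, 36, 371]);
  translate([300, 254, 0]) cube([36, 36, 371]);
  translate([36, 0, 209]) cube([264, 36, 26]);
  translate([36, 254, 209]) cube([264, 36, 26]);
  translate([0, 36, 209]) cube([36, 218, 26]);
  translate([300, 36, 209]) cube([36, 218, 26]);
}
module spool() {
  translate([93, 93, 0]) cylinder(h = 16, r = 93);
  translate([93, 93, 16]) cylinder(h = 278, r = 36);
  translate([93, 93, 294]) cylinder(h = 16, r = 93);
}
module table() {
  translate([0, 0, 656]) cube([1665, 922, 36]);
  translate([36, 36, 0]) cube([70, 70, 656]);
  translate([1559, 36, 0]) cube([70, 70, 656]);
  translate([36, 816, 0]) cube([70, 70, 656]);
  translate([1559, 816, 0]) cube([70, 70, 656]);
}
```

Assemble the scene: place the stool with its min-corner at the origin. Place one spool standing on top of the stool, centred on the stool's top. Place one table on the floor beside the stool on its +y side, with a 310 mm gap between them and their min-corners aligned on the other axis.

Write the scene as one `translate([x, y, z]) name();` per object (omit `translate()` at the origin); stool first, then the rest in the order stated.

stool();
translate([75, 52, 395]) spool();
translate([0, 600, 0]) table();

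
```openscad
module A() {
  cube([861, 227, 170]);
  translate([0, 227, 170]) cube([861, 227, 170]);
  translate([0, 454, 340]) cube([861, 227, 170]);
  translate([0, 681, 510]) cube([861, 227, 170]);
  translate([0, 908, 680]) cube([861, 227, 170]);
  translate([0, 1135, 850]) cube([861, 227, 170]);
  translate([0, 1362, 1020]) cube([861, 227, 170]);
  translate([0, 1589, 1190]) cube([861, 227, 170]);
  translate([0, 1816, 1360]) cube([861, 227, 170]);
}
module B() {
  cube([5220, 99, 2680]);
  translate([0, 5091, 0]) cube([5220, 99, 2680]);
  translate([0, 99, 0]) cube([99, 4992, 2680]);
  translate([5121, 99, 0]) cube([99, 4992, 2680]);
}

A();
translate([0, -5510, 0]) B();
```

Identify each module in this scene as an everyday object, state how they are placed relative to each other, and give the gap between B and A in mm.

The house frame's nearest face is 320 mm from the staircase's −y face.

A is a staircase. B is a house frame. The house frame is on the floor beside the staircase on its −y side. The gap between the house frame and the staircase is 320 mm.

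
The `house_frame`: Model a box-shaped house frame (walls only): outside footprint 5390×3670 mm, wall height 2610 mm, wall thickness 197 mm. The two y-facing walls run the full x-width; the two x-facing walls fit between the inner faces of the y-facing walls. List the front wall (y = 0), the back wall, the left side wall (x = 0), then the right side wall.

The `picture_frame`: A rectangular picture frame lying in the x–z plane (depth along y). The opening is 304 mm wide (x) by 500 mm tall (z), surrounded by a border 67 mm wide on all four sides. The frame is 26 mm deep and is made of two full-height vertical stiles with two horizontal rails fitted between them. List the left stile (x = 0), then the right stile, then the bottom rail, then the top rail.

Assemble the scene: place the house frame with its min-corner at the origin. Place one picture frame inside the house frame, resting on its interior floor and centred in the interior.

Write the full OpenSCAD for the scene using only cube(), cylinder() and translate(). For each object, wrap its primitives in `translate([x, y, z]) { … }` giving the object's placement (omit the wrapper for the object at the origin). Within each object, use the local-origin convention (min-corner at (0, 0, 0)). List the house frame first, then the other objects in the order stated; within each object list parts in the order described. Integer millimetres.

cube([5390, 197, 2610]);
translate([0, 3473, 0]) cube([5390, 197, 2610]);
translate([0, 197, 0]) cube([197, 3276, 2610]);
translate([5193, 197, 0]) cube([197, 3276, 2610]);
translate([2476, 1822, 0]) {
  cube([67, 26, 634]);
  translate([371, 0, 0]) cube([67, 26, 634]);
  translate([67, 0, 0]) cube([304, 26, 67]);
  translate([67, 0, 567]) cube([304, 26, 67]);
}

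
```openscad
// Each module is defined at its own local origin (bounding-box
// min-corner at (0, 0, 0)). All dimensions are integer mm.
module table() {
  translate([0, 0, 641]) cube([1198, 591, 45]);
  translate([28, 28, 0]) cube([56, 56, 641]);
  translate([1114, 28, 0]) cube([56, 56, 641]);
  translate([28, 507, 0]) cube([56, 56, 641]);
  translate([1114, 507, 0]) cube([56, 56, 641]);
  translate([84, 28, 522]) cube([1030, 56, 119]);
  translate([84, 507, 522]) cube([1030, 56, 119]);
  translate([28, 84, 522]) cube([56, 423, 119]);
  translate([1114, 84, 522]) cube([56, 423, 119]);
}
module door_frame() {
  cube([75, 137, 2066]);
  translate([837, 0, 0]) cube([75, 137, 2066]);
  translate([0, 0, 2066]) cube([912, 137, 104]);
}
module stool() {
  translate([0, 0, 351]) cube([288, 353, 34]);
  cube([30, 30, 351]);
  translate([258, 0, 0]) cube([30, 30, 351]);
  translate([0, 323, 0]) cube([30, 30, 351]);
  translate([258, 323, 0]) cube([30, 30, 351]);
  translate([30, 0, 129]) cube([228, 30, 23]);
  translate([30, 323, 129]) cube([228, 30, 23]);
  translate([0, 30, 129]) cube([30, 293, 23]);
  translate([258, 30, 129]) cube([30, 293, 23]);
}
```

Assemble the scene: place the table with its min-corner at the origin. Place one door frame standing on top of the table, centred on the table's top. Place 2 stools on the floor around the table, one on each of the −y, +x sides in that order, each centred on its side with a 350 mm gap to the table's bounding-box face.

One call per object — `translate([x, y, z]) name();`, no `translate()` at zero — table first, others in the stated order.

table();
translate([143, 227, 686]) door_frame();
translate([455, -703, 0]) stool();
translate([1548, 119, 0]) stool();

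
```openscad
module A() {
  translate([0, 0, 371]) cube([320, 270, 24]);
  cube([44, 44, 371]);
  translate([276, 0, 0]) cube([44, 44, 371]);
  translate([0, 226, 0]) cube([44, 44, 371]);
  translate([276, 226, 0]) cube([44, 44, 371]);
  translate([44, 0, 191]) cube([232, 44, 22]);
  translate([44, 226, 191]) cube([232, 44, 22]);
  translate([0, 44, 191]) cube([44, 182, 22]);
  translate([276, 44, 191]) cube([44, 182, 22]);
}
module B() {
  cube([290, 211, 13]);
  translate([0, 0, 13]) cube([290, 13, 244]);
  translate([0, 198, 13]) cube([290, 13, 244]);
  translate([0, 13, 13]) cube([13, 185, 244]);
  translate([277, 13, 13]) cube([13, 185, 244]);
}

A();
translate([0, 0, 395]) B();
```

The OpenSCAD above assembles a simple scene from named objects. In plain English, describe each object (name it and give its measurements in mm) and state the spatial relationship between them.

A is a four-legged stool. The seat is a 320×270×24 mm slab whose top surface is at z = 395 mm; four square legs, each 44×44 mm in cross-section, run from the floor (z = 0) to the underside of the seat, each flush with a corner of the seat. Four stretchers, 44 mm wide and 22 mm tall, connect adjacent legs with their undersides at z = 191 mm, each running between the inner faces of the legs it joins and aligned with the legs' outer faces on the other axis.

B is an open-topped rectangular box: outside dimensions 290×211×257 mm, with a uniform wall and base thickness of 13 mm. The base is a full 290×211 slab on the floor; four walls sit on top of the base. The front and back walls (the −y and +y sides) span the full width; the two side walls fit between them.

The open box is on top of the stool.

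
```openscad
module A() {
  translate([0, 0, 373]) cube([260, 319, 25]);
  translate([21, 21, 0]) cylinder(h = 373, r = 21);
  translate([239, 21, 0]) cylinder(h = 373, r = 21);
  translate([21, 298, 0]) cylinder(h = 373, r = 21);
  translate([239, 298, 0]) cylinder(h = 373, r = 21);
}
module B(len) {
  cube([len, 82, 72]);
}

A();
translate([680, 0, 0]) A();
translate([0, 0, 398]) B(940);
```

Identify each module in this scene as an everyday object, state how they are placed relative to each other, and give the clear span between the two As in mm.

A is a stool. B is a beam. A beam spans the tops of two stools. The clear span between the two stools is 420 mm.

Second stool starts at x = 680; first ends at x = 260; clear span = 680 − 260 = 420 mm.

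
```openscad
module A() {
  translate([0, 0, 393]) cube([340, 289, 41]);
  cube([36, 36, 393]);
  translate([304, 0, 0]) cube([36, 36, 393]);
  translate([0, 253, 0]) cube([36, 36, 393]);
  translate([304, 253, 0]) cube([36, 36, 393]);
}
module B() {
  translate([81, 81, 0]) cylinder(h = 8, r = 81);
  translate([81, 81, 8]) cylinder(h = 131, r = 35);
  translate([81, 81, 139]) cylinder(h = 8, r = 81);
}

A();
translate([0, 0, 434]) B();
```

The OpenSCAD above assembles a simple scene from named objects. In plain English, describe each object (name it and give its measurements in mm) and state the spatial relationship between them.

A is a four-legged stool. The seat is 340×289 mm, 41 mm thick, top at z = 434 mm. It stands on four square legs, each 36×36 mm in cross-section, from z = 0 to the seat underside, each flush with a corner of the seat.

B is a spool: two coaxial disc flanges of radius 81 mm and thickness 8 mm, joined by a core cylinder of radius 35 mm and height 131 mm. The lower flange rests on z = 0 and the three cylinders share a vertical axis.

The spool is on top of the stool.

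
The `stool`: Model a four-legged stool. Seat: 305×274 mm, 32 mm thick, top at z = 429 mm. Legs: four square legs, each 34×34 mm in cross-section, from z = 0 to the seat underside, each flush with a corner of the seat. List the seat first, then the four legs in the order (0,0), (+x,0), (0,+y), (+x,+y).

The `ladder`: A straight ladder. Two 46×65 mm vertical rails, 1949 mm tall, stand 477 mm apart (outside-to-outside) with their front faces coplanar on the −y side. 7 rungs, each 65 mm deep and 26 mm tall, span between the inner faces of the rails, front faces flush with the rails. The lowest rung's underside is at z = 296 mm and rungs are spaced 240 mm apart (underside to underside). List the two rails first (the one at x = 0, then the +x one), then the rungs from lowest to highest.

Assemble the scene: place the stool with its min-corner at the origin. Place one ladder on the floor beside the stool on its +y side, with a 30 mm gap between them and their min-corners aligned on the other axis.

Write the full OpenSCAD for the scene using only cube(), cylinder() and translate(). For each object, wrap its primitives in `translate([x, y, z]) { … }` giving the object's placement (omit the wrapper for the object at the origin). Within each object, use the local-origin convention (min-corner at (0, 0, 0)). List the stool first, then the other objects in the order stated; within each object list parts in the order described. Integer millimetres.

translate([0, 0, 397]) cube([305, 274, 32]);
cube([34, 34, 397]);
translate([271, 0, 0]) cube([34, 34, 397]);
translate([0, 240, 0]) cube([34, 34, 397]);
translate([271, 240, 0]) cube([34, 34, 397]);
translate([0, 304, 0]) {
  cube([46, 65, 1949]);
  translate([431, 0, 0]) cube([46, 65, 1949]);
  translate([46, 0, 296]) cube([385, 65, 26]);
  translate([46, 0, 536]) cube([385, 65, 26]);
  translate([46, 0, 776]) cube([385, 65, 26]);
  translate([46, 0, 1016]) cube([385, 65, 26]);
  translate([46, 0, 1256]) cube([385, 65, 26]);
  translate([46, 0, 1496]) cube([385, 65, 26]);
  translate([46, 0, 1736]) cube([385, 65, 26]);
}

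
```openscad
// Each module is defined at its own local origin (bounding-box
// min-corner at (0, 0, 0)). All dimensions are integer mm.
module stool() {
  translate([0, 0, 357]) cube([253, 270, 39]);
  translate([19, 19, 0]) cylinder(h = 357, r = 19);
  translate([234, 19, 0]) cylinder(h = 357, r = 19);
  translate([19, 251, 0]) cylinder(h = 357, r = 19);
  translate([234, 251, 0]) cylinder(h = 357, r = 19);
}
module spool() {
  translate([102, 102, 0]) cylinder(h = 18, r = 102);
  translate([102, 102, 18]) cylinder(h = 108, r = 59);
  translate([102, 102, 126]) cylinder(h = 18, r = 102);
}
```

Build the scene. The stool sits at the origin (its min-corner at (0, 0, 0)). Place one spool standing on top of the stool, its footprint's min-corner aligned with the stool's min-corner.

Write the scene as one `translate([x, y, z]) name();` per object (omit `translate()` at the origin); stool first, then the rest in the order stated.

stool();
translate([0, 0, 396]) spool();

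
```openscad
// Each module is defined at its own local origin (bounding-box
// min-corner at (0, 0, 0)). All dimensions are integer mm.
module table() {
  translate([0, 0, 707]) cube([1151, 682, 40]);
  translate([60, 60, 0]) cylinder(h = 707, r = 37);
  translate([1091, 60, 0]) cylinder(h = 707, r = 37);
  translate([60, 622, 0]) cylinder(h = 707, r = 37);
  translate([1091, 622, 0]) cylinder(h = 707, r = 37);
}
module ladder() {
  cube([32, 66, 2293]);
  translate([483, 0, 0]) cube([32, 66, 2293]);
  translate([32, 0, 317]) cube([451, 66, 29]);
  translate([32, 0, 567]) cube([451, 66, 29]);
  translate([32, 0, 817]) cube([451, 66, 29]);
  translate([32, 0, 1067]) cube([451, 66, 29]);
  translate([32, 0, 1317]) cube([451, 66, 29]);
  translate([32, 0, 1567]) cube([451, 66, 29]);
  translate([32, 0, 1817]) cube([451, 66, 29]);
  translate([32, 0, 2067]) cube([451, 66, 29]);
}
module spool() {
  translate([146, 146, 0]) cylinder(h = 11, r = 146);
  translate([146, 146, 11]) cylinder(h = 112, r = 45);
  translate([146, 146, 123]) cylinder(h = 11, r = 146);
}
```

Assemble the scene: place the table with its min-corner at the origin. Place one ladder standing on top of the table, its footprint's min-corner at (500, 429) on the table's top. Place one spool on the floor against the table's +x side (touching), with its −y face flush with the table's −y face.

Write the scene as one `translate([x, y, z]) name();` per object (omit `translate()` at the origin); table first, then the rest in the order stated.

table();
translate([500, 429, 747]) ladder();
translate([1151, 0, 0]) spool();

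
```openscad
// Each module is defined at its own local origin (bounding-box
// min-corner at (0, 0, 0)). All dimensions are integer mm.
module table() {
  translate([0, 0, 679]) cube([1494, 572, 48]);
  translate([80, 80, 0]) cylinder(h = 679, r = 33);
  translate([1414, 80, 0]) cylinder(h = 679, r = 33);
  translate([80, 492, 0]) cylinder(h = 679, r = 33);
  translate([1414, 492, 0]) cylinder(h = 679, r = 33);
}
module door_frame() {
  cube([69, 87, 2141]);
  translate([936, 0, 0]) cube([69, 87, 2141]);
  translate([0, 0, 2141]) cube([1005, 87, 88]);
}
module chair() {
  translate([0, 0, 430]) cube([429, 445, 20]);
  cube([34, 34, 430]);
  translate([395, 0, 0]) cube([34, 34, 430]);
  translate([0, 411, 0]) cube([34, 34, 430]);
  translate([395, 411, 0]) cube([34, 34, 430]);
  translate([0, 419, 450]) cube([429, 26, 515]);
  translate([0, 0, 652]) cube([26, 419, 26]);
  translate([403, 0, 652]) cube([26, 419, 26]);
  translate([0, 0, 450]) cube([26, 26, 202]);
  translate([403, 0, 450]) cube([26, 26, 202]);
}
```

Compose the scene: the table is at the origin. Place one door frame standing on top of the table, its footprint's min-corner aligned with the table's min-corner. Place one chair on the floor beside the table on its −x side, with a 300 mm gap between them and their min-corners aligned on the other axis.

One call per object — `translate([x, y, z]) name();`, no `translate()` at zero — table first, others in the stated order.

table();
translate([0, 0, 727]) door_frame();
translate([-729, 0, 0]) chair();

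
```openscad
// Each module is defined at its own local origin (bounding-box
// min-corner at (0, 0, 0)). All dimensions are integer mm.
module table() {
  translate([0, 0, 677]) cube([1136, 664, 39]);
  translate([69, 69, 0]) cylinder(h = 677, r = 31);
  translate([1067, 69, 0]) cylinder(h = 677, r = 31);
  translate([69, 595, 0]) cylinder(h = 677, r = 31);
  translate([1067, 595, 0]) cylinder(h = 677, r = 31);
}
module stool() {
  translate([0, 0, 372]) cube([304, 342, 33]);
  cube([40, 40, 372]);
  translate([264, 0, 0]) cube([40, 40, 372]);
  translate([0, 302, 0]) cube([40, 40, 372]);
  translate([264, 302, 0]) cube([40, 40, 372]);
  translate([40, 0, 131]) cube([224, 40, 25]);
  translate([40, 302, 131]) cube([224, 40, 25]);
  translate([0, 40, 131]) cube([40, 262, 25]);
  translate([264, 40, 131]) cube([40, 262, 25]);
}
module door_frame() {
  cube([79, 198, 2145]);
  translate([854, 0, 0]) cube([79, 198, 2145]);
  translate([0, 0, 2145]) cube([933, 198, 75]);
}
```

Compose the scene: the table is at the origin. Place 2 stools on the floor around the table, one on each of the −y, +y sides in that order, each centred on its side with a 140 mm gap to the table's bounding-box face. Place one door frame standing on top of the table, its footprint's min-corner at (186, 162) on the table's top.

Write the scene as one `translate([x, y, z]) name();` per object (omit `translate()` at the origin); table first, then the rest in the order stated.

table();
translate([416, -482, 0]) stool();
translate([416, 804, 0]) stool();
translate([186, 162, 716]) door_frame();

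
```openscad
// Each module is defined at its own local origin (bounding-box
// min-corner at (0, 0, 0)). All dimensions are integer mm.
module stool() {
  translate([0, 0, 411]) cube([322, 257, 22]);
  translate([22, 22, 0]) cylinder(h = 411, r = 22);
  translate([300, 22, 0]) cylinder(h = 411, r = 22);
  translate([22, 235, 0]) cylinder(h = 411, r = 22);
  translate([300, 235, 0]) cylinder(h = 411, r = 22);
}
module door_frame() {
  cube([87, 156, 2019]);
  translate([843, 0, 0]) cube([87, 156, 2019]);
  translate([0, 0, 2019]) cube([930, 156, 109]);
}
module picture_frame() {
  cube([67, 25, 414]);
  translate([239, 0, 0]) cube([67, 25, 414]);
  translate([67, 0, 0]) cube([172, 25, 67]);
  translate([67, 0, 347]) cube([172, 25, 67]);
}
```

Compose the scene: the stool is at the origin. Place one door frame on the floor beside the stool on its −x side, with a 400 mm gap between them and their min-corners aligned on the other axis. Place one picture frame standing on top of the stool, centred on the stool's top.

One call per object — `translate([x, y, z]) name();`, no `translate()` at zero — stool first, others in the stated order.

stool();
translate([-1330, 0, 0]) door_frame();
translate([8, 116, 433]) picture_frame();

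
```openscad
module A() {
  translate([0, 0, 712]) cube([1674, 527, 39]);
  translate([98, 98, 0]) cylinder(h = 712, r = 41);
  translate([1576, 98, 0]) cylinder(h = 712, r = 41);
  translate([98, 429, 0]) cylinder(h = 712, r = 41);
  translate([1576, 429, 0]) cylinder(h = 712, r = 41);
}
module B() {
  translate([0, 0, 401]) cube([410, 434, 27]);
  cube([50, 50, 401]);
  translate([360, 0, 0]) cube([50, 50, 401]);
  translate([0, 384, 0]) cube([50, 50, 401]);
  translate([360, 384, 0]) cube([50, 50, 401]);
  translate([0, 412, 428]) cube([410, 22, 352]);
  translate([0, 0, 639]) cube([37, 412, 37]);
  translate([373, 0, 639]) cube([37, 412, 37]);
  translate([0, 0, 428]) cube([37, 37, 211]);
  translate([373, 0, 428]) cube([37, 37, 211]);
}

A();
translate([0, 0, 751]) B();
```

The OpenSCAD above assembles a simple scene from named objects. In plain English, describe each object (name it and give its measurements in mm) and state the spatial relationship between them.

A is a rectangular dining table. The top is 1674×527×39 mm with its upper surface at z = 751 mm. It stands on four round legs of 82 mm diameter, each leg's bounding box inset 57 mm from the nearest pair of top edges, running from the floor to the underside of the top.

B is a chair: 410×434 mm seat, 27 mm thick, top at z = 428 mm, on four 50 mm square corner legs flush with the seat edges. A 22 mm thick backrest slab spans the full seat width, extending 352 mm above the seat top, its back face flush with the seat's +y edge. Two armrests of 37×37 mm section run along each side from the seat's front edge to the front of the backrest, top faces 248 mm above the seat top and outer faces flush with the seat's x-edges; a 37×37 mm post under the front of each armrest stands on the seat at the front corner.

The chair is on top of the table.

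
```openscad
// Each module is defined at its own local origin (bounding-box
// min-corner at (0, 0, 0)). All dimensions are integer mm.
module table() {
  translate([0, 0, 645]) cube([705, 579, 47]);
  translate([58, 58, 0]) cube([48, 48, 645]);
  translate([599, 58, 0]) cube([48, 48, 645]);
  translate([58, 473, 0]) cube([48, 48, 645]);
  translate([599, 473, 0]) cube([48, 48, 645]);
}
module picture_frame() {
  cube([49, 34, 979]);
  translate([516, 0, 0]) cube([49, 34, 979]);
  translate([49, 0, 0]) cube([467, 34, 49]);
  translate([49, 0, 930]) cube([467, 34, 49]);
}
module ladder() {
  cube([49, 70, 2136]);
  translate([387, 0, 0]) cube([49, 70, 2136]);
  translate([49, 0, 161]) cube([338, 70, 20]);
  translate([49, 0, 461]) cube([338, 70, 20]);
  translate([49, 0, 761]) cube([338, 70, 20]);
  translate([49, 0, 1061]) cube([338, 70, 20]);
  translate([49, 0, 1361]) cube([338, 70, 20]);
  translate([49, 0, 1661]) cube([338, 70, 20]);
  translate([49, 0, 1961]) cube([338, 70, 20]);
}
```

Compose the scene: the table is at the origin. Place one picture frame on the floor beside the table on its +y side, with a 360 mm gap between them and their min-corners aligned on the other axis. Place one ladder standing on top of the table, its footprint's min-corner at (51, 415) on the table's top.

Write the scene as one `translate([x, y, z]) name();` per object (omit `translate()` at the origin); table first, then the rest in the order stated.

table();
translate([0, 939, 0]) picture_frame();
translate([51, 415, 692]) ladder();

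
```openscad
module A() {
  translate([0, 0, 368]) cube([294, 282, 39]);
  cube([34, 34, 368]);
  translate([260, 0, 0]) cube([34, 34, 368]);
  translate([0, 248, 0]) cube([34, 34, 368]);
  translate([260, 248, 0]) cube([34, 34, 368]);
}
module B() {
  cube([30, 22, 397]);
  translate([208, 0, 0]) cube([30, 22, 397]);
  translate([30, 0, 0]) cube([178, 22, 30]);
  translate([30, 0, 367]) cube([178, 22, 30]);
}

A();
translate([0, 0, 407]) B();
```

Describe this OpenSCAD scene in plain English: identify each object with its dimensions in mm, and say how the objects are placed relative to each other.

A is a four-legged stool. The seat is a 294×282×39 mm slab whose top surface is at z = 407 mm; four square legs, each 34×34 mm in cross-section, run from the floor (z = 0) to the underside of the seat, each flush with a corner of the seat.

B is a picture frame with a 178×337 mm rectangular opening (x by z) and a uniform 30 mm border on every side. Frame depth is 22 mm along y. It is built from two vertical stiles running the full outside height and two horizontal rails spanning the gap between the stiles.

The picture frame is on top of the stool.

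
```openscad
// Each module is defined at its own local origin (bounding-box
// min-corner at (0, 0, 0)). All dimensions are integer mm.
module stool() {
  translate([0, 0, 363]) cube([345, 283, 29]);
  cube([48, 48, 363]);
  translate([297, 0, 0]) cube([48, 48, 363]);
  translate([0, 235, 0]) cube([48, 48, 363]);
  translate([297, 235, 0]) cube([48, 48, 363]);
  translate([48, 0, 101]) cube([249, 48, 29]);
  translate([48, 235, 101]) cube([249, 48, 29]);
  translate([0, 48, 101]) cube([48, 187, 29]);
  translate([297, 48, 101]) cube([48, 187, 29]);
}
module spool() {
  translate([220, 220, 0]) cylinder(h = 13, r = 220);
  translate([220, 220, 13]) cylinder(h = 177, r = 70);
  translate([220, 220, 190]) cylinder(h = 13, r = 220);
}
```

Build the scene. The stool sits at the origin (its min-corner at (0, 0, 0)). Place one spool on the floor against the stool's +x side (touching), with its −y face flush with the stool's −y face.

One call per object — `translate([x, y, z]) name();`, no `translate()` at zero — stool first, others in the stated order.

stool();
translate([345, 0, 0]) spool();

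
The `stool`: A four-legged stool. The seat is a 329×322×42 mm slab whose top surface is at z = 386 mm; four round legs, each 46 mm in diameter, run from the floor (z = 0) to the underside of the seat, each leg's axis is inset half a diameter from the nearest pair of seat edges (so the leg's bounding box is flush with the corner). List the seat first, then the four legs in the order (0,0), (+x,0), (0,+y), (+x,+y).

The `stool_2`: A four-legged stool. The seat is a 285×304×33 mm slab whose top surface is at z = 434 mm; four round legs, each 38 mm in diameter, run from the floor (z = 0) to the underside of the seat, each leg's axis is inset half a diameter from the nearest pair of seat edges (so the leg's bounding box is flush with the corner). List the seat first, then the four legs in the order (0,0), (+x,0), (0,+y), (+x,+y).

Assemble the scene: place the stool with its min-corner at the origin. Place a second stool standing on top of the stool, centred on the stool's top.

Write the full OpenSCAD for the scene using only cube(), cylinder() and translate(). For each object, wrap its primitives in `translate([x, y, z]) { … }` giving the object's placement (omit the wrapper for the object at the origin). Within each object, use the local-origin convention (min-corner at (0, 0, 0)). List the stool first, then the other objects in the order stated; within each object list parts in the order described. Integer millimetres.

translate([0, 0, 344]) cube([329, 322, 42]);
translate([23, 23, 0]) cylinder(h = 344, r = 23);
translate([306, 23, 0]) cylinder(h = 344, r = 23);
translate([23, 299, 0]) cylinder(h = 344, r = 23);
translate([306, 299, 0]) cylinder(h = 344, r = 23);
translate([22, 9, 386]) {
  translate([0, 0, 401]) cube([285, 304, 33]);
  translate([19, 19, 0]) cylinder(h = 401, r = 19);
  translate([266, 19, 0]) cylinder(h = 401, r = 19);
  translate([19, 285, 0]) cylinder(h = 401, r = 19);
  translate([266, 285, 0]) cylinder(h = 401, r = 19);
}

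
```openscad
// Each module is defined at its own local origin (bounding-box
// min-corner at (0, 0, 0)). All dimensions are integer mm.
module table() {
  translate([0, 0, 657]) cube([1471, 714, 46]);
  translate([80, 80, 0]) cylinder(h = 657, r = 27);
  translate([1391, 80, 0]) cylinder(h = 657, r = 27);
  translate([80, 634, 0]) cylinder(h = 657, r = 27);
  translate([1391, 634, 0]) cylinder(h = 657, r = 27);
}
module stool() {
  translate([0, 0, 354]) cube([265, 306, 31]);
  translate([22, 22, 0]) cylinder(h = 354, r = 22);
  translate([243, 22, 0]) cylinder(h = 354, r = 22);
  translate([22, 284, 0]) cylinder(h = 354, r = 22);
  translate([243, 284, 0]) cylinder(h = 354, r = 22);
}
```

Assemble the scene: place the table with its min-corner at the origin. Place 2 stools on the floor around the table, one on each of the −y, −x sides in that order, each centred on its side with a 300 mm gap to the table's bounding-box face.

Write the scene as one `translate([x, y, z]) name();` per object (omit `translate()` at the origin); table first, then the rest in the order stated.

table();
translate([603, -606, 0]) stool();
translate([-565, 204, 0]) stool();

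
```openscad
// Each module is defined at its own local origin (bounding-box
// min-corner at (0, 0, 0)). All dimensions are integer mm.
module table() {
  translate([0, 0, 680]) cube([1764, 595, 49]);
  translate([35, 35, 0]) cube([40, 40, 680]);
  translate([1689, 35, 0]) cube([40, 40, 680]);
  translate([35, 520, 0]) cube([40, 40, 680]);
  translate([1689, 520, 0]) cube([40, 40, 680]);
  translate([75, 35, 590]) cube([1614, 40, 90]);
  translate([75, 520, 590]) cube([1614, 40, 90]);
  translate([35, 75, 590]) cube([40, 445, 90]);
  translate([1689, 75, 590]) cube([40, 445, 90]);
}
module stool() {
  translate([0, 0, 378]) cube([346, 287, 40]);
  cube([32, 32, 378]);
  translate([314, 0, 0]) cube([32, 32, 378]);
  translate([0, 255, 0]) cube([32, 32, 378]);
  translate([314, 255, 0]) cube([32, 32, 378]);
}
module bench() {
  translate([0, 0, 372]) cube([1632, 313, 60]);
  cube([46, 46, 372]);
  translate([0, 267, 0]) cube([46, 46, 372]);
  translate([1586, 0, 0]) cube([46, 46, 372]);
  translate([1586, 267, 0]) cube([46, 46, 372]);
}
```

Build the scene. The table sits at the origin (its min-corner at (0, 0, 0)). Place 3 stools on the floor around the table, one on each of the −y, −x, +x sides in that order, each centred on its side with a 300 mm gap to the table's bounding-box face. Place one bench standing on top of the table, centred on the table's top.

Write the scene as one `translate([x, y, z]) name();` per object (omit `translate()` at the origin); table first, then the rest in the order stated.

table();
translate([709, -587, 0]) stool();
translate([-646, 154, 0]) stool();
translate([2064, 154, 0]) stool();
translate([66, 141, 729]) bench();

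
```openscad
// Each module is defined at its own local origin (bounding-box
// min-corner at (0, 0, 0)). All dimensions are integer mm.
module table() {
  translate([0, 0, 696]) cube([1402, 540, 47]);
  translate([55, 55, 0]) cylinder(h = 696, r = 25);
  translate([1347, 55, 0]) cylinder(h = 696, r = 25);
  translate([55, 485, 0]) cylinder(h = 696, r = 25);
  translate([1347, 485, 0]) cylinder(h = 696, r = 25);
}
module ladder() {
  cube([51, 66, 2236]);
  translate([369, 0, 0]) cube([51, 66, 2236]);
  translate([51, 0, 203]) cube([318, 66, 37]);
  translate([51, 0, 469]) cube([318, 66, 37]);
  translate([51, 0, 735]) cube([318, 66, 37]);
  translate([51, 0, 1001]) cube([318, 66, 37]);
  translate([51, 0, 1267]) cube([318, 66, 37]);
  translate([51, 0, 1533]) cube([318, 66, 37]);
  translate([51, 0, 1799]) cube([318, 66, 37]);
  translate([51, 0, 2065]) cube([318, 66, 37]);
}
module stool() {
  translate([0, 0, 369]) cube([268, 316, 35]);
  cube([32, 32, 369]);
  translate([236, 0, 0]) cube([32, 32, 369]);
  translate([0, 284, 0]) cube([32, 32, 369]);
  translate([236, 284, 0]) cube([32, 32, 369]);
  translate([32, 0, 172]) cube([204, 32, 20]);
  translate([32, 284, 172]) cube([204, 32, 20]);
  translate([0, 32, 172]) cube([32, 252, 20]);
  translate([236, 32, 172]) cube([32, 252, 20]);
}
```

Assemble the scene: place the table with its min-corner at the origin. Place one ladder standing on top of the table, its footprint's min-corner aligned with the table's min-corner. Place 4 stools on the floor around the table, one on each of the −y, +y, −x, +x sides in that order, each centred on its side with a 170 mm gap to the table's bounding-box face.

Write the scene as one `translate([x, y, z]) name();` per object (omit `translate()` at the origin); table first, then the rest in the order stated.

table();
translate([0, 0, 743]) ladder();
translate([567, -486, 0]) stool();
translate([567, 710, 0]) stool();
translate([-438, 112, 0]) stool();
translate([1572, 112, 0]) stool();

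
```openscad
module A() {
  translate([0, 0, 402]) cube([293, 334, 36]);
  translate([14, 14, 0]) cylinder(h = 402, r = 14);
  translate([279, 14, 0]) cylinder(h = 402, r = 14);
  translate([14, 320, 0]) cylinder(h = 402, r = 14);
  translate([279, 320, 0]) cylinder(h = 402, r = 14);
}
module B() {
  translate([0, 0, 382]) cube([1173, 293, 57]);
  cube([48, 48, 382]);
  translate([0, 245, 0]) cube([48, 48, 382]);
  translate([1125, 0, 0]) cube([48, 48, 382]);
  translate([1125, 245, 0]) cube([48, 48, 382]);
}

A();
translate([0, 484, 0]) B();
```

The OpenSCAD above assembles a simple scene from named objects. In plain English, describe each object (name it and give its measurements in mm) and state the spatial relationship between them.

A is a simple wooden stool: a rectangular seat 293 mm (x) by 334 mm (y), 36 mm thick, top face at z = 438 mm, on four round legs, each 28 mm in diameter. The legs rest on z = 0, each leg's axis is inset half a diameter from the nearest pair of seat edges (so the leg's bounding box is flush with the corner).

B is a long wooden bench with a 1173 mm (x) × 293 mm (y) seat, 57 mm thick, its top surface 439 mm above the floor. Four 48 mm square legs at the seat corners, flush with the edges, run from z = 0 to the seat underside.

The bench is on the floor beside the stool on its +y side.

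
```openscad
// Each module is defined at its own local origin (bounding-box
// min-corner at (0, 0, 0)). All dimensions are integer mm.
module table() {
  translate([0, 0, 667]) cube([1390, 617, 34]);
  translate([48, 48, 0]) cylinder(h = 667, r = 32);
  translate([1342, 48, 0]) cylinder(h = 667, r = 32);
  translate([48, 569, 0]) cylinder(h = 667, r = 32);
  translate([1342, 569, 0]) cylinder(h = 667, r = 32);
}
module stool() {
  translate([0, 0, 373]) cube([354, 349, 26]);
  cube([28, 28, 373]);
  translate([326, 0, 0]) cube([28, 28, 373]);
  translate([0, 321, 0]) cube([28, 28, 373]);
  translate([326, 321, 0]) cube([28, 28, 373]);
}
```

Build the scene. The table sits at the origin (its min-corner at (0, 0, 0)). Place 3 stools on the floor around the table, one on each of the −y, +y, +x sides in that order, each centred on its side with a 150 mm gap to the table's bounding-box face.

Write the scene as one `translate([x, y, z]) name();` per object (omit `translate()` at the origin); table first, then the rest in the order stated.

table();
translate([518, -499, 0]) stool();
translate([518, 767, 0]) stool();
translate([1540, 134, 0]) stool();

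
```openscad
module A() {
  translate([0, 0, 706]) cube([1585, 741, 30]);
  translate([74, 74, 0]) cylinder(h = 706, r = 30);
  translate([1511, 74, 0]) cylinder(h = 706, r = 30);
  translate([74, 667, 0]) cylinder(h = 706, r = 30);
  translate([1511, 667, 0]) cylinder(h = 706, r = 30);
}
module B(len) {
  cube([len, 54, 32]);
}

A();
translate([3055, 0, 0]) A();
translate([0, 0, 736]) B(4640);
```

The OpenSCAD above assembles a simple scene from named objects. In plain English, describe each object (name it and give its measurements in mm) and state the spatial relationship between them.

A is a table with a 1585×741 mm rectangular top, 30 mm thick, top surface at z = 736 mm, supported by four round legs of 60 mm diameter, each leg's bounding box inset 44 mm from the nearest pair of top edges, running from the floor.

B is a rectangular beam 4640 mm long (x), 54 mm deep (y), 32 mm thick (z).

The beam spans the tops of two tables placed 1470 mm apart, resting at z = 736 mm.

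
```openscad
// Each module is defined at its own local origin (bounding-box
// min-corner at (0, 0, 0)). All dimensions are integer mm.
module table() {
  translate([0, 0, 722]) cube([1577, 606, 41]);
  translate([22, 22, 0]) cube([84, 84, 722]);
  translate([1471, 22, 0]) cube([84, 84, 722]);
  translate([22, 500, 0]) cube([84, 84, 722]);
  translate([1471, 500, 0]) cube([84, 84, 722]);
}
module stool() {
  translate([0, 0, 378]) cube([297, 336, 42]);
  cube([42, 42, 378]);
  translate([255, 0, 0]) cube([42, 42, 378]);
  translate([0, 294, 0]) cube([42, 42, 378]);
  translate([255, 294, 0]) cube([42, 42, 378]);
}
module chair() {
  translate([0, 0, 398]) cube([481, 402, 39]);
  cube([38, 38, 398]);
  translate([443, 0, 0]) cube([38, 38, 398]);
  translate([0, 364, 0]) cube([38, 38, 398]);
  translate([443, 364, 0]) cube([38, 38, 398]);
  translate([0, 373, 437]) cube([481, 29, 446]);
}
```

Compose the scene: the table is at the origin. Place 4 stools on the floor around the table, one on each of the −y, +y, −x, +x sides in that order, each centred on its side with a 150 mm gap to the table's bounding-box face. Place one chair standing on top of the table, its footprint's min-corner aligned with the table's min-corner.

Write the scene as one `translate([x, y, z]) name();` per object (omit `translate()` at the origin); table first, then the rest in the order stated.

table();
translate([640, -486, 0]) stool();
translate([640, 756, 0]) stool();
translate([-447, 135, 0]) stool();
translate([1727, 135, 0]) stool();
translate([0, 0, 763]) chair();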